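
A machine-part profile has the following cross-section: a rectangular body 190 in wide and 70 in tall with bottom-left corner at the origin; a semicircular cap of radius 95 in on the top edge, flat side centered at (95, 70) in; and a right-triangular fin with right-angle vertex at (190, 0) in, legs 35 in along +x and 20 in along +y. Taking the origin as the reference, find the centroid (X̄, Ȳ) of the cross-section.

rectangular body: A = 190 × 70 = 13300.00, centroid at (95.00, 35.00).
semicircular top: A = ½π·95² = 14176.44, centroid at (95.00, 110.32).
triangular fin: A = ½·35·20 = 350.00, centroid at (201.67, 6.67).
ΣA = 27826.44 in²
ΣAX̄ = (13300.00)(95.00) + (14176.44)(95.00) + (350.00)(201.67) = 2680844.83 in³
ΣAȲ = (13300.00)(35.00) + (14176.44)(110.32) + (350.00)(6.67) = 2031767.25 in³
X̄ = 2680844.83 / 27826.44 = 96.34 in
Ȳ = 2031767.25 / 27826.44 = 73.02 in

X̄ = 96.34 in, Ȳ = 73.02 in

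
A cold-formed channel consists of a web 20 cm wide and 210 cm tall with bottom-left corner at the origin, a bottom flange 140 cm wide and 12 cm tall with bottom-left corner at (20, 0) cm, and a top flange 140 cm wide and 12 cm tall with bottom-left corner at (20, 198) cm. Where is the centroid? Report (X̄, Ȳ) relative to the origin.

X̄ = 45.56 cm, Ȳ = 105.00 cm

web: A = 20 × 210 = 4200.00, centroid at (10.00, 105.00).
bottom flange: A = 140 × 12 = 1680.00, centroid at (90.00, 6.00).
top flange: A = 140 × 12 = 1680.00, centroid at (90.00, 204.00).
ΣA = 7560.00 cm², ΣAX̄ = 344400.00 cm³, ΣAȲ = 793800.00 cm³.
X̄ = 344400.00/7560.00 = 45.56 cm; Ȳ = 793800.00/7560.00 = 105.00 cm.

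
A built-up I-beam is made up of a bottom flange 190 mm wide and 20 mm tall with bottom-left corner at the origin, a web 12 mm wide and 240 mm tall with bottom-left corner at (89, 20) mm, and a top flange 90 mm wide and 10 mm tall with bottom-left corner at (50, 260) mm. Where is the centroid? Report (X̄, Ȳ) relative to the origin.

X̄ = 95.00 mm, Ȳ = 89.67 mm

bottom flange: A = 190 × 20 = 3800.00, centroid at (95.00, 10.00).
web: A = 12 × 240 = 2880.00, centroid at (95.00, 140.00).
top flange: A = 90 × 10 = 900.00, centroid at (95.00, 265.00).
ΣA = 7580.00 mm², ΣAX̄ = 720100.00 mm³, ΣAȲ = 679700.00 mm³.
X̄ = 720100.00/7580.00 = 95.00 mm; Ȳ = 679700.00/7580.00 = 89.67 mm.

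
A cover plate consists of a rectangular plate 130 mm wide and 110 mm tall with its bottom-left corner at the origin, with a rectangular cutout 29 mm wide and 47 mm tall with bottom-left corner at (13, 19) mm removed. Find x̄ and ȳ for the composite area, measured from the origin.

plate: A = 130 × 110 = 14300.00, centroid at (65.00, 55.00).
hole: A = −(29 × 47) = -1363.00, centroid at (27.50, 42.50).
ΣA = 12937.00 mm², ΣAx̄ = 892017.50 mm³, ΣAȳ = 728572.50 mm³.
x̄ = 892017.50/12937.00 = 68.95 mm; ȳ = 728572.50/12937.00 = 56.32 mm.

x̄ = 68.95 mm, ȳ = 56.32 mm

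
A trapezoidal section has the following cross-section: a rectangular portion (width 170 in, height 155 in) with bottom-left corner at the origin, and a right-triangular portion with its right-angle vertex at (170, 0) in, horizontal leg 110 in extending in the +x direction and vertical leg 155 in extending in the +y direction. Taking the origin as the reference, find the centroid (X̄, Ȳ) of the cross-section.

X̄ = 114.74 in, Ȳ = 71.19 in

rectangular portion: A = 170 × 155 = 26350.00, centroid at (85.00, 77.50).
triangular portion: A = ½·110·155 = 8525.00, centroid at (206.67, 51.67).
ΣA = 34875.00 in², ΣAX̄ = 4001583.33 in³, ΣAȲ = 2482583.33 in³.
X̄ = 4001583.33/34875.00 = 114.74 in; Ȳ = 2482583.33/34875.00 = 71.19 in.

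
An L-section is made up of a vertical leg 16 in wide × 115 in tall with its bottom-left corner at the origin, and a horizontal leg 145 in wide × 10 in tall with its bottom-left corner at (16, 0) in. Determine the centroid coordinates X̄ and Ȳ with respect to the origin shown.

X̄ = 43.48 in, Ȳ = 34.36 in

vertical leg: A = 16 × 115 = 1840.00, centroid at (8.00, 57.50).
horizontal leg: A = 145 × 10 = 1450.00, centroid at (88.50, 5.00).
ΣA = 3290.00 in²
ΣAX̄ = (1840.00)(8.00) + (1450.00)(88.50) = 143045.00 in³
ΣAȲ = (1840.00)(57.50) + (1450.00)(5.00) = 113050.00 in³
X̄ = 143045.00 / 3290.00 = 43.48 in
Ȳ = 113050.00 / 3290.00 = 34.36 in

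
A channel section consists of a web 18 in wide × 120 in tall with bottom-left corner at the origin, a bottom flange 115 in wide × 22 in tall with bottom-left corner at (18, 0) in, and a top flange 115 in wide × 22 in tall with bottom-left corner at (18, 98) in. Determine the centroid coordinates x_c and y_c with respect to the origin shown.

x_c = 55.61 in, y_c = 60.00 in

Part | A | x̄ᵢ | ȳᵢ | A·x̄ᵢ | A·ȳᵢ
web | 2160.00 | 9.00 | 60.00 | 19440.00 | 129600.00
bottom flange | 2530.00 | 75.50 | 11.00 | 191015.00 | 27830.00
top flange | 2530.00 | 75.50 | 109.00 | 191015.00 | 275770.00
Σ | 7220.00 |  |  | 401470.00 | 433200.00
x_c = 401470.00 / 7220.00 = 55.61 in
y_c = 433200.00 / 7220.00 = 60.00 in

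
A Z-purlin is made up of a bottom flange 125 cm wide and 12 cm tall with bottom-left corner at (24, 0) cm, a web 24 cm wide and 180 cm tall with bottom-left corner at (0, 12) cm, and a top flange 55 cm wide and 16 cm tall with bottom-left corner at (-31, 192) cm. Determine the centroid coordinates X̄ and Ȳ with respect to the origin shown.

bottom flange: A = 125 × 12 = 1500.00, centroid at (86.50, 6.00).
web: A = 24 × 180 = 4320.00, centroid at (12.00, 102.00).
top flange: A = 55 × 16 = 880.00, centroid at (-3.50, 200.00).
ΣA = 6700.00 cm², ΣAX̄ = 178510.00 cm³, ΣAȲ = 625640.00 cm³.
X̄ = 178510.00/6700.00 = 26.64 cm; Ȳ = 625640.00/6700.00 = 93.38 cm.

X̄ = 26.64 cm, Ȳ = 93.38 cm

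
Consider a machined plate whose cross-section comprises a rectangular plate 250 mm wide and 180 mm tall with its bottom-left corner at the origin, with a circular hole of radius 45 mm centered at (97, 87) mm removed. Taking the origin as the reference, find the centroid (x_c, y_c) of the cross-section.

plate: A = 250 × 180 = 45000.00, centroid at (125.00, 90.00).
hole: A = −π·45² = -6361.73, centroid at (97.00, 87.00).
ΣA = 38638.27 mm²
ΣAx_c = (45000.00)(125.00) + (-6361.73)(97.00) = 5007912.66 mm³
ΣAy_c = (45000.00)(90.00) + (-6361.73)(87.00) = 3496529.91 mm³
x_c = 5007912.66 / 38638.27 = 129.61 mm
y_c = 3496529.91 / 38638.27 = 90.49 mm

x_c = 129.61 mm, y_c = 90.49 mm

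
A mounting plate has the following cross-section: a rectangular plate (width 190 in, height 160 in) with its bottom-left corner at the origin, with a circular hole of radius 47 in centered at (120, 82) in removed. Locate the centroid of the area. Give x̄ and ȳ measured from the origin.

x̄ = 87.60 in, ȳ = 79.41 in

plate: A = 190 × 160 = 30400.00, centroid at (95.00, 80.00).
hole: A = −π·47² = -6939.78, centroid at (120.00, 82.00).
ΣA = 23460.22 in²
ΣAx̄ = (30400.00)(95.00) + (-6939.78)(120.00) = 2055226.62 in³
ΣAȳ = (30400.00)(80.00) + (-6939.78)(82.00) = 1862938.19 in³
x̄ = 2055226.62 / 23460.22 = 87.60 in
ȳ = 1862938.19 / 23460.22 = 79.41 in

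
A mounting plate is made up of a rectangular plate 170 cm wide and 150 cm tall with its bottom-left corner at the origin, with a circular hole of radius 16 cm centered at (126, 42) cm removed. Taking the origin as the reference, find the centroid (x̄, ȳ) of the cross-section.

plate: A = 170 × 150 = 25500.00, centroid at (85.00, 75.00).
hole: A = −π·16² = -804.25, centroid at (126.00, 42.00).
ΣA = 24695.75 cm², ΣAx̄ = 2066164.79 cm³, ΣAȳ = 1878721.60 cm³.
x̄ = 2066164.79/24695.75 = 83.66 cm; ȳ = 1878721.60/24695.75 = 76.07 cm.

x̄ = 83.66 cm, ȳ = 76.07 cm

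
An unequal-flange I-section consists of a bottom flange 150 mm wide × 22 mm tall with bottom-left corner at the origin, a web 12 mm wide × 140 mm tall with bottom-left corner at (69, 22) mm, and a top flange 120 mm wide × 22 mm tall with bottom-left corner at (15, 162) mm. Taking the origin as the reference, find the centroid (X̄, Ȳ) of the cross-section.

X̄ = 75.00 mm, Ȳ = 84.98 mm

bottom flange: A = 150 × 22 = 3300.00, centroid at (75.00, 11.00).
web: A = 12 × 140 = 1680.00, centroid at (75.00, 92.00).
top flange: A = 120 × 22 = 2640.00, centroid at (75.00, 173.00).
ΣA = 7620.00 mm²
ΣAX̄ = (3300.00)(75.00) + (1680.00)(75.00) + (2640.00)(75.00) = 571500.00 mm³
ΣAȲ = (3300.00)(11.00) + (1680.00)(92.00) + (2640.00)(173.00) = 647580.00 mm³
X̄ = 571500.00 / 7620.00 = 75.00 mm
Ȳ = 647580.00 / 7620.00 = 84.98 mm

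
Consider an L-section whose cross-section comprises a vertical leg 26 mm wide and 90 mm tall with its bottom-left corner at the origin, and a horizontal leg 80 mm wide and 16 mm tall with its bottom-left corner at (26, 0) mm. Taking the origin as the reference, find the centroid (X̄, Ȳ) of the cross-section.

Part | A | x̄ᵢ | ȳᵢ | A·x̄ᵢ | A·ȳᵢ
vertical leg | 2340.00 | 13.00 | 45.00 | 30420.00 | 105300.00
horizontal leg | 1280.00 | 66.00 | 8.00 | 84480.00 | 10240.00
Σ | 3620.00 |  |  | 114900.00 | 115540.00
X̄ = 114900.00 / 3620.00 = 31.74 mm
Ȳ = 115540.00 / 3620.00 = 31.92 mm

X̄ = 31.74 mm, Ȳ = 31.92 mm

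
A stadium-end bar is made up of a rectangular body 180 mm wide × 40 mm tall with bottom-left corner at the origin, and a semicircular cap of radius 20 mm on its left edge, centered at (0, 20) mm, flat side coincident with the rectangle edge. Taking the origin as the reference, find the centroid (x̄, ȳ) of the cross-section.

rectangular body: A = 180 × 40 = 7200.00, centroid at (90.00, 20.00).
semicircular end: A = ½π·20² = 628.32, centroid at (-8.49, 20.00).
ΣA = 7828.32 mm²
ΣAx̄ = (7200.00)(90.00) + (628.32)(-8.49) = 642666.67 mm³
ΣAȳ = (7200.00)(20.00) + (628.32)(20.00) = 156566.37 mm³
x̄ = 642666.67 / 7828.32 = 82.10 mm
ȳ = 156566.37 / 7828.32 = 20.00 mm

x̄ = 82.10 mm, ȳ = 20.00 mm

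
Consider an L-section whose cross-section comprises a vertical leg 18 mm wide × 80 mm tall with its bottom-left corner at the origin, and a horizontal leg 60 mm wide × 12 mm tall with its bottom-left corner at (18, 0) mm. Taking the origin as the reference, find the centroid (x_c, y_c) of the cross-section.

x_c = 22.00 mm, y_c = 28.67 mm

Part | A | x̄ᵢ | ȳᵢ | A·x̄ᵢ | A·ȳᵢ
vertical leg | 1440.00 | 9.00 | 40.00 | 12960.00 | 57600.00
horizontal leg | 720.00 | 48.00 | 6.00 | 34560.00 | 4320.00
Σ | 2160.00 |  |  | 47520.00 | 61920.00
x_c = 47520.00 / 2160.00 = 22.00 mm
y_c = 61920.00 / 2160.00 = 28.67 mm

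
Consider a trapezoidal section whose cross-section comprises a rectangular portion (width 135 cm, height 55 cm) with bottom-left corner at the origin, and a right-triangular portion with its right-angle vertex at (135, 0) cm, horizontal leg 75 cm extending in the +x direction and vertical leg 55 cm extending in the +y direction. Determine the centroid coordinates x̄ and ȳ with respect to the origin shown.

Part | A | x̄ᵢ | ȳᵢ | A·x̄ᵢ | A·ȳᵢ
rectangular portion | 7425.00 | 67.50 | 27.50 | 501187.50 | 204187.50
triangular portion | 2062.50 | 160.00 | 18.33 | 330000.00 | 37812.50
Σ | 9487.50 |  |  | 831187.50 | 242000.00
x̄ = 831187.50 / 9487.50 = 87.61 cm
ȳ = 242000.00 / 9487.50 = 25.51 cm

x̄ = 87.61 cm, ȳ = 25.51 cm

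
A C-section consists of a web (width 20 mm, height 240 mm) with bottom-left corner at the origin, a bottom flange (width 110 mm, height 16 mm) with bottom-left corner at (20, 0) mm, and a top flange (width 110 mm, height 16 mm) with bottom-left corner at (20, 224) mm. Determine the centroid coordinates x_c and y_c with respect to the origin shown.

x_c = 37.50 mm, y_c = 120.00 mm

Part | A | x̄ᵢ | ȳᵢ | A·x̄ᵢ | A·ȳᵢ
web | 4800.00 | 10.00 | 120.00 | 48000.00 | 576000.00
bottom flange | 1760.00 | 75.00 | 8.00 | 132000.00 | 14080.00
top flange | 1760.00 | 75.00 | 232.00 | 132000.00 | 408320.00
Σ | 8320.00 |  |  | 312000.00 | 998400.00
x_c = 312000.00 / 8320.00 = 37.50 mm
y_c = 998400.00 / 8320.00 = 120.00 mm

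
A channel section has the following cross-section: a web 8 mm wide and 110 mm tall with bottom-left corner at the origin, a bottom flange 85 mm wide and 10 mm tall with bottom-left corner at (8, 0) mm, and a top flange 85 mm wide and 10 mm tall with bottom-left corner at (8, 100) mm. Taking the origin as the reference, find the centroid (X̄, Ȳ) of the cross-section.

X̄ = 34.64 mm, Ȳ = 55.00 mm

web: A = 8 × 110 = 880.00, centroid at (4.00, 55.00).
bottom flange: A = 85 × 10 = 850.00, centroid at (50.50, 5.00).
top flange: A = 85 × 10 = 850.00, centroid at (50.50, 105.00).
ΣA = 2580.00 mm²
ΣAX̄ = (880.00)(4.00) + (850.00)(50.50) + (850.00)(50.50) = 89370.00 mm³
ΣAȲ = (880.00)(55.00) + (850.00)(5.00) + (850.00)(105.00) = 141900.00 mm³
X̄ = 89370.00 / 2580.00 = 34.64 mm
Ȳ = 141900.00 / 2580.00 = 55.00 mm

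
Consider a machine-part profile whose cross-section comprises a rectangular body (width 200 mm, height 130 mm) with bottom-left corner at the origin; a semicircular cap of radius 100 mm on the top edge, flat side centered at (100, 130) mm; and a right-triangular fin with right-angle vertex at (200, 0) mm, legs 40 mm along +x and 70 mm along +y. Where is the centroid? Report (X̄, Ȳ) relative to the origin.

rectangular body: A = 200 × 130 = 26000.00, centroid at (100.00, 65.00).
semicircular top: A = ½π·100² = 15707.96, centroid at (100.00, 172.44).
triangular fin: A = ½·40·70 = 1400.00, centroid at (213.33, 23.33).
ΣA = 43107.96 mm²
ΣAX̄ = (26000.00)(100.00) + (15707.96)(100.00) + (1400.00)(213.33) = 4469462.99 mm³
ΣAȲ = (26000.00)(65.00) + (15707.96)(172.44) + (1400.00)(23.33) = 4431368.56 mm³
X̄ = 4469462.99 / 43107.96 = 103.68 mm
Ȳ = 4431368.56 / 43107.96 = 102.80 mm

X̄ = 103.68 mm, Ȳ = 102.80 mm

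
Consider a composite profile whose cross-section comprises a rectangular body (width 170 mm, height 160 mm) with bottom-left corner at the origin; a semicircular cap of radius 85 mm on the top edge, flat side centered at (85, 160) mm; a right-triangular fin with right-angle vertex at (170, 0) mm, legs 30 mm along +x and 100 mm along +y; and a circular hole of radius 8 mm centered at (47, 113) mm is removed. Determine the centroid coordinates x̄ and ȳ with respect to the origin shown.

x̄ = 88.77 mm, ȳ = 111.14 mm

Part | A | x̄ᵢ | ȳᵢ | A·x̄ᵢ | A·ȳᵢ
rectangular body | 27200.00 | 85.00 | 80.00 | 2312000.00 | 2176000.00
semicircular top | 11349.00 | 85.00 | 196.08 | 964665.29 | 2225257.22
triangular fin | 1500.00 | 180.00 | 33.33 | 270000.00 | 50000.00
hole | -201.06 | 47.00 | 113.00 | -9449.91 | -22720.00
Σ | 39847.94 |  |  | 3537215.38 | 4428537.22
x̄ = 3537215.38 / 39847.94 = 88.77 mm
ȳ = 4428537.22 / 39847.94 = 111.14 mm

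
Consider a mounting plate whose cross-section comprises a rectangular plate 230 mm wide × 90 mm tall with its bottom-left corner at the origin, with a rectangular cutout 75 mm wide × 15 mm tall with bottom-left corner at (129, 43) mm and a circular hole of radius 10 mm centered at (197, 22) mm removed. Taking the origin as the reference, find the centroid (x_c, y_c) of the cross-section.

x_c = 110.65 mm, y_c = 45.05 mm

Part | A | x̄ᵢ | ȳᵢ | A·x̄ᵢ | A·ȳᵢ
plate | 20700.00 | 115.00 | 45.00 | 2380500.00 | 931500.00
hole 1 | -1125.00 | 166.50 | 50.50 | -187312.50 | -56812.50
hole 2 | -314.16 | 197.00 | 22.00 | -61889.38 | -6911.50
Σ | 19260.84 |  |  | 2131298.12 | 867776.00
x_c = 2131298.12 / 19260.84 = 110.65 mm
y_c = 867776.00 / 19260.84 = 45.05 mm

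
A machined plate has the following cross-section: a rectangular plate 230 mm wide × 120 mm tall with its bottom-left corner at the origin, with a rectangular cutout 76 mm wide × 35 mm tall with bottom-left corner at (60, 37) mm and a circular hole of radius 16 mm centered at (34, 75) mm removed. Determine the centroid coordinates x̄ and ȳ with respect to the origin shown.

plate: A = 230 × 120 = 27600.00, centroid at (115.00, 60.00).
hole 1: A = −(76 × 35) = -2660.00, centroid at (98.00, 54.50).
hole 2: A = −π·16² = -804.25, centroid at (34.00, 75.00).
ΣA = 24135.75 mm², ΣAx̄ = 2885975.58 mm³, ΣAȳ = 1450711.42 mm³.
x̄ = 2885975.58/24135.75 = 119.57 mm; ȳ = 1450711.42/24135.75 = 60.11 mm.

x̄ = 119.57 mm, ȳ = 60.11 mm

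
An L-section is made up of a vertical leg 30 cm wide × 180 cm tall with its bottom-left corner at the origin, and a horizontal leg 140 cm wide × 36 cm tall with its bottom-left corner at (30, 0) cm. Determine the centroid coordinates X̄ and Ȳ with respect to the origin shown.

X̄ = 56.03 cm, Ȳ = 55.24 cm

vertical leg: A = 30 × 180 = 5400.00, centroid at (15.00, 90.00).
horizontal leg: A = 140 × 36 = 5040.00, centroid at (100.00, 18.00).
ΣA = 10440.00 cm²
ΣAX̄ = (5400.00)(15.00) + (5040.00)(100.00) = 585000.00 cm³
ΣAȲ = (5400.00)(90.00) + (5040.00)(18.00) = 576720.00 cm³
X̄ = 585000.00 / 10440.00 = 56.03 cm
Ȳ = 576720.00 / 10440.00 = 55.24 cm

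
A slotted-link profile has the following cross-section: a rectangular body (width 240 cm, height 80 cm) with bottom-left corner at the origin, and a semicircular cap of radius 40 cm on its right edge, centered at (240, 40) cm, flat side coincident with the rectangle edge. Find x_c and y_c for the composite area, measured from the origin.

rectangular body: A = 240 × 80 = 19200.00, centroid at (120.00, 40.00).
semicircular end: A = ½π·40² = 2513.27, centroid at (256.98, 40.00).
ΣA = 21713.27 cm², ΣAx_c = 2949852.46 cm³, ΣAy_c = 868530.96 cm³.
x_c = 2949852.46/21713.27 = 135.85 cm; y_c = 868530.96/21713.27 = 40.00 cm.

x_c = 135.85 cm, y_c = 40.00 cm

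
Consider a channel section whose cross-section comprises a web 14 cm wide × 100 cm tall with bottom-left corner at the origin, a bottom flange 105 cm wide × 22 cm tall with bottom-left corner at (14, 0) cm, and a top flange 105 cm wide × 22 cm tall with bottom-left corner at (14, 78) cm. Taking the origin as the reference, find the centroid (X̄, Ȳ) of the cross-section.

X̄ = 52.66 cm, Ȳ = 50.00 cm

Part | A | x̄ᵢ | ȳᵢ | A·x̄ᵢ | A·ȳᵢ
web | 1400.00 | 7.00 | 50.00 | 9800.00 | 70000.00
bottom flange | 2310.00 | 66.50 | 11.00 | 153615.00 | 25410.00
top flange | 2310.00 | 66.50 | 89.00 | 153615.00 | 205590.00
Σ | 6020.00 |  |  | 317030.00 | 301000.00
X̄ = 317030.00 / 6020.00 = 52.66 cm
Ȳ = 301000.00 / 6020.00 = 50.00 cm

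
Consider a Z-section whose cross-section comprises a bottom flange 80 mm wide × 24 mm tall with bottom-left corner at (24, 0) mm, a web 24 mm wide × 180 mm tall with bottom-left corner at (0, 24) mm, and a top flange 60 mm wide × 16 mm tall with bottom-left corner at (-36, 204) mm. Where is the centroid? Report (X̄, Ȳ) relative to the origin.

X̄ = 23.47 mm, Ȳ = 99.87 mm

bottom flange: A = 80 × 24 = 1920.00, centroid at (64.00, 12.00).
web: A = 24 × 180 = 4320.00, centroid at (12.00, 114.00).
top flange: A = 60 × 16 = 960.00, centroid at (-6.00, 212.00).
ΣA = 7200.00 mm²
ΣAX̄ = (1920.00)(64.00) + (4320.00)(12.00) + (960.00)(-6.00) = 168960.00 mm³
ΣAȲ = (1920.00)(12.00) + (4320.00)(114.00) + (960.00)(212.00) = 719040.00 mm³
X̄ = 168960.00 / 7200.00 = 23.47 mm
Ȳ = 719040.00 / 7200.00 = 99.87 mm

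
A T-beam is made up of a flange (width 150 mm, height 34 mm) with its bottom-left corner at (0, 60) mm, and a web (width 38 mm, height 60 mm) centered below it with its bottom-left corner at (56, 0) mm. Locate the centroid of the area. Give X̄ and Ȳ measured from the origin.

web: A = 38 × 60 = 2280.00, centroid at (75.00, 30.00).
flange: A = 150 × 34 = 5100.00, centroid at (75.00, 77.00).
ΣA = 7380.00 mm²
ΣAX̄ = (2280.00)(75.00) + (5100.00)(75.00) = 553500.00 mm³
ΣAȲ = (2280.00)(30.00) + (5100.00)(77.00) = 461100.00 mm³
X̄ = 553500.00 / 7380.00 = 75.00 mm
Ȳ = 461100.00 / 7380.00 = 62.48 mm

X̄ = 75.00 mm, Ȳ = 62.48 mm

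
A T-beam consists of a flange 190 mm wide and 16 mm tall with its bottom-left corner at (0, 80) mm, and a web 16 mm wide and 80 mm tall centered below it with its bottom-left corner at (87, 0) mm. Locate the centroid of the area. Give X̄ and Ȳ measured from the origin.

web: A = 16 × 80 = 1280.00, centroid at (95.00, 40.00).
flange: A = 190 × 16 = 3040.00, centroid at (95.00, 88.00).
ΣA = 4320.00 mm²
ΣAX̄ = (1280.00)(95.00) + (3040.00)(95.00) = 410400.00 mm³
ΣAȲ = (1280.00)(40.00) + (3040.00)(88.00) = 318720.00 mm³
X̄ = 410400.00 / 4320.00 = 95.00 mm
Ȳ = 318720.00 / 4320.00 = 73.78 mm

X̄ = 95.00 mm, Ȳ = 73.78 mm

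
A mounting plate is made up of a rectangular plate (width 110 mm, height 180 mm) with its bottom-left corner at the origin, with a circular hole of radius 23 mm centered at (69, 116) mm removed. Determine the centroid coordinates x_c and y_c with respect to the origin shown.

plate: A = 110 × 180 = 19800.00, centroid at (55.00, 90.00).
hole: A = −π·23² = -1661.90, centroid at (69.00, 116.00).
ΣA = 18138.10 mm², ΣAx_c = 974328.73 mm³, ΣAy_c = 1589219.31 mm³.
x_c = 974328.73/18138.10 = 53.72 mm; y_c = 1589219.31/18138.10 = 87.62 mm.

x_c = 53.72 mm, y_c = 87.62 mm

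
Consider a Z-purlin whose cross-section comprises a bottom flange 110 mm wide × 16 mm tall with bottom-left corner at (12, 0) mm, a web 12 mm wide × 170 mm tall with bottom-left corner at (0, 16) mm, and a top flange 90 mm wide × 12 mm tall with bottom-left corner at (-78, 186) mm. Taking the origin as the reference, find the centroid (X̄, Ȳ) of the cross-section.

X̄ = 19.37 mm, Ȳ = 87.60 mm

bottom flange: A = 110 × 16 = 1760.00, centroid at (67.00, 8.00).
web: A = 12 × 170 = 2040.00, centroid at (6.00, 101.00).
top flange: A = 90 × 12 = 1080.00, centroid at (-33.00, 192.00).
ΣA = 4880.00 mm²
ΣAX̄ = (1760.00)(67.00) + (2040.00)(6.00) + (1080.00)(-33.00) = 94520.00 mm³
ΣAȲ = (1760.00)(8.00) + (2040.00)(101.00) + (1080.00)(192.00) = 427480.00 mm³
X̄ = 94520.00 / 4880.00 = 19.37 mm
Ȳ = 427480.00 / 4880.00 = 87.60 mm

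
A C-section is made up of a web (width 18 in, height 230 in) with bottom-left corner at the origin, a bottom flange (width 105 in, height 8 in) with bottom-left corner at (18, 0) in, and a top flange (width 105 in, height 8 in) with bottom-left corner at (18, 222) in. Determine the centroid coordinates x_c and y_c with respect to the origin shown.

web: A = 18 × 230 = 4140.00, centroid at (9.00, 115.00).
bottom flange: A = 105 × 8 = 840.00, centroid at (70.50, 4.00).
top flange: A = 105 × 8 = 840.00, centroid at (70.50, 226.00).
ΣA = 5820.00 in²
ΣAx_c = (4140.00)(9.00) + (840.00)(70.50) + (840.00)(70.50) = 155700.00 in³
ΣAy_c = (4140.00)(115.00) + (840.00)(4.00) + (840.00)(226.00) = 669300.00 in³
x_c = 155700.00 / 5820.00 = 26.75 in
y_c = 669300.00 / 5820.00 = 115.00 in

x_c = 26.75 in, y_c = 115.00 in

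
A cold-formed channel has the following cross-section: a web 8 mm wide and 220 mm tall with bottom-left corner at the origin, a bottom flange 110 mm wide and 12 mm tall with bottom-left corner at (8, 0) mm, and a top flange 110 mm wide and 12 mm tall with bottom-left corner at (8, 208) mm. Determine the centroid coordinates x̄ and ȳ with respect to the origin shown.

x̄ = 39.40 mm, ȳ = 110.00 mm

Part | A | x̄ᵢ | ȳᵢ | A·x̄ᵢ | A·ȳᵢ
web | 1760.00 | 4.00 | 110.00 | 7040.00 | 193600.00
bottom flange | 1320.00 | 63.00 | 6.00 | 83160.00 | 7920.00
top flange | 1320.00 | 63.00 | 214.00 | 83160.00 | 282480.00
Σ | 4400.00 |  |  | 173360.00 | 484000.00
x̄ = 173360.00 / 4400.00 = 39.40 mm
ȳ = 484000.00 / 4400.00 = 110.00 mm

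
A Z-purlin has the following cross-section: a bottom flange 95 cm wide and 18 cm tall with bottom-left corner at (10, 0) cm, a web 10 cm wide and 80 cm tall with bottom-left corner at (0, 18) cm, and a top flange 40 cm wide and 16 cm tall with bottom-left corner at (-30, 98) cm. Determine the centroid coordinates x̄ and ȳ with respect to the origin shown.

x̄ = 30.45 cm, ȳ = 41.15 cm

Part | A | x̄ᵢ | ȳᵢ | A·x̄ᵢ | A·ȳᵢ
bottom flange | 1710.00 | 57.50 | 9.00 | 98325.00 | 15390.00
web | 800.00 | 5.00 | 58.00 | 4000.00 | 46400.00
top flange | 640.00 | -10.00 | 106.00 | -6400.00 | 67840.00
Σ | 3150.00 |  |  | 95925.00 | 129630.00
x̄ = 95925.00 / 3150.00 = 30.45 cm
ȳ = 129630.00 / 3150.00 = 41.15 cm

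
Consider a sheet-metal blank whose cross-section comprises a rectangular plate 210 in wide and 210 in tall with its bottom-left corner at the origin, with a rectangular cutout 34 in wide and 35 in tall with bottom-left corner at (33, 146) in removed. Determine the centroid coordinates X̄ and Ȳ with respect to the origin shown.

X̄ = 106.53 in, Ȳ = 103.38 in

Part | A | x̄ᵢ | ȳᵢ | A·x̄ᵢ | A·ȳᵢ
plate | 44100.00 | 105.00 | 105.00 | 4630500.00 | 4630500.00
hole | -1190.00 | 50.00 | 163.50 | -59500.00 | -194565.00
Σ | 42910.00 |  |  | 4571000.00 | 4435935.00
X̄ = 4571000.00 / 42910.00 = 106.53 in
Ȳ = 4435935.00 / 42910.00 = 103.38 in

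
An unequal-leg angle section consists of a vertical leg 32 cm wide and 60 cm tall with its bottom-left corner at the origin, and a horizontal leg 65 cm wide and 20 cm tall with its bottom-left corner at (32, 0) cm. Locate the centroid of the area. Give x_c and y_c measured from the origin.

vertical leg: A = 32 × 60 = 1920.00, centroid at (16.00, 30.00).
horizontal leg: A = 65 × 20 = 1300.00, centroid at (64.50, 10.00).
ΣA = 3220.00 cm², ΣAx_c = 114570.00 cm³, ΣAy_c = 70600.00 cm³.
x_c = 114570.00/3220.00 = 35.58 cm; y_c = 70600.00/3220.00 = 21.93 cm.

x_c = 35.58 cm, y_c = 21.93 cm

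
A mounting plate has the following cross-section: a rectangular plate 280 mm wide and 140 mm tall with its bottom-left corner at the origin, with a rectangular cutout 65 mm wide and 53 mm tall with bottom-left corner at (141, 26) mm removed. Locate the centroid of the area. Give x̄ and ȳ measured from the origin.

Part | A | x̄ᵢ | ȳᵢ | A·x̄ᵢ | A·ȳᵢ
plate | 39200.00 | 140.00 | 70.00 | 5488000.00 | 2744000.00
hole | -3445.00 | 173.50 | 52.50 | -597707.50 | -180862.50
Σ | 35755.00 |  |  | 4890292.50 | 2563137.50
x̄ = 4890292.50 / 35755.00 = 136.77 mm
ȳ = 2563137.50 / 35755.00 = 71.69 mm

x̄ = 136.77 mm, ȳ = 71.69 mm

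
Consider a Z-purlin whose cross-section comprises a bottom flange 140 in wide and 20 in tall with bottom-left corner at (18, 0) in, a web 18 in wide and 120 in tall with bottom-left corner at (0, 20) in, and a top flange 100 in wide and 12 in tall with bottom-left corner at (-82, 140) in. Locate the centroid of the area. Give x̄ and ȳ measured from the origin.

x̄ = 36.92 in, ȳ = 61.04 in

Part | A | x̄ᵢ | ȳᵢ | A·x̄ᵢ | A·ȳᵢ
bottom flange | 2800.00 | 88.00 | 10.00 | 246400.00 | 28000.00
web | 2160.00 | 9.00 | 80.00 | 19440.00 | 172800.00
top flange | 1200.00 | -32.00 | 146.00 | -38400.00 | 175200.00
Σ | 6160.00 |  |  | 227440.00 | 376000.00
x̄ = 227440.00 / 6160.00 = 36.92 in
ȳ = 376000.00 / 6160.00 = 61.04 in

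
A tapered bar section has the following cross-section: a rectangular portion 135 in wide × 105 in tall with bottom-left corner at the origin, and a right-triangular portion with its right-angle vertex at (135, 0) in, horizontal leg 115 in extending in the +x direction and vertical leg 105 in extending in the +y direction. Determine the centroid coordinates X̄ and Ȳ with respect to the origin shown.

rectangular portion: A = 135 × 105 = 14175.00, centroid at (67.50, 52.50).
triangular portion: A = ½·115·105 = 6037.50, centroid at (173.33, 35.00).
ΣA = 20212.50 in²
ΣAX̄ = (14175.00)(67.50) + (6037.50)(173.33) = 2003312.50 in³
ΣAȲ = (14175.00)(52.50) + (6037.50)(35.00) = 955500.00 in³
X̄ = 2003312.50 / 20212.50 = 99.11 in
Ȳ = 955500.00 / 20212.50 = 47.27 in

X̄ = 99.11 in, Ȳ = 47.27 in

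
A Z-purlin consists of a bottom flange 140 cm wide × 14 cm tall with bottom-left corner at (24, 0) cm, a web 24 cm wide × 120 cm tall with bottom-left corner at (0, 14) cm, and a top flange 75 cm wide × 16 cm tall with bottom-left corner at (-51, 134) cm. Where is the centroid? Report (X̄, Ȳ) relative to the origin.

X̄ = 33.54 cm, Ȳ = 65.77 cm

bottom flange: A = 140 × 14 = 1960.00, centroid at (94.00, 7.00).
web: A = 24 × 120 = 2880.00, centroid at (12.00, 74.00).
top flange: A = 75 × 16 = 1200.00, centroid at (-13.50, 142.00).
ΣA = 6040.00 cm², ΣAX̄ = 202600.00 cm³, ΣAȲ = 397240.00 cm³.
X̄ = 202600.00/6040.00 = 33.54 cm; Ȳ = 397240.00/6040.00 = 65.77 cm.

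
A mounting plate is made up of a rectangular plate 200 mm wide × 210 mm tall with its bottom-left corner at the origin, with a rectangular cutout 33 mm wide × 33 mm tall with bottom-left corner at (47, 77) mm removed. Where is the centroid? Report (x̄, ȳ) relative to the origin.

x̄ = 100.97 mm, ȳ = 105.31 mm

Part | A | x̄ᵢ | ȳᵢ | A·x̄ᵢ | A·ȳᵢ
plate | 42000.00 | 100.00 | 105.00 | 4200000.00 | 4410000.00
hole | -1089.00 | 63.50 | 93.50 | -69151.50 | -101821.50
Σ | 40911.00 |  |  | 4130848.50 | 4308178.50
x̄ = 4130848.50 / 40911.00 = 100.97 mm
ȳ = 4308178.50 / 40911.00 = 105.31 mm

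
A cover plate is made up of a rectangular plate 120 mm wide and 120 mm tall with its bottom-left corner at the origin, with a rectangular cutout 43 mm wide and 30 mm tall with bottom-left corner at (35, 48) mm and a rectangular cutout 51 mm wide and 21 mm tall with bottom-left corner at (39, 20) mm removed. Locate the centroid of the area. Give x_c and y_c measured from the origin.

x_c = 59.97 mm, y_c = 62.30 mm

plate: A = 120 × 120 = 14400.00, centroid at (60.00, 60.00).
hole 1: A = −(43 × 30) = -1290.00, centroid at (56.50, 63.00).
hole 2: A = −(51 × 21) = -1071.00, centroid at (64.50, 30.50).
ΣA = 12039.00 mm²
ΣAx_c = (14400.00)(60.00) + (-1290.00)(56.50) + (-1071.00)(64.50) = 722035.50 mm³
ΣAy_c = (14400.00)(60.00) + (-1290.00)(63.00) + (-1071.00)(30.50) = 750064.50 mm³
x_c = 722035.50 / 12039.00 = 59.97 mm
y_c = 750064.50 / 12039.00 = 62.30 mm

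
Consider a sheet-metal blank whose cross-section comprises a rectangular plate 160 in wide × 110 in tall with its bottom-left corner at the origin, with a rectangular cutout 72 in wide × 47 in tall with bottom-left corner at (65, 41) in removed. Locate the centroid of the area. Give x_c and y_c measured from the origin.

x_c = 75.00 in, y_c = 52.74 in

plate: A = 160 × 110 = 17600.00, centroid at (80.00, 55.00).
hole: A = −(72 × 47) = -3384.00, centroid at (101.00, 64.50).
ΣA = 14216.00 in²
ΣAx_c = (17600.00)(80.00) + (-3384.00)(101.00) = 1066216.00 in³
ΣAy_c = (17600.00)(55.00) + (-3384.00)(64.50) = 749732.00 in³
x_c = 1066216.00 / 14216.00 = 75.00 in
y_c = 749732.00 / 14216.00 = 52.74 in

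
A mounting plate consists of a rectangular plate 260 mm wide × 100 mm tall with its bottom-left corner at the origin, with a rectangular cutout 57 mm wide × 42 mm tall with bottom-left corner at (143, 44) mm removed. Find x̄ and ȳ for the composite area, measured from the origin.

Part | A | x̄ᵢ | ȳᵢ | A·x̄ᵢ | A·ȳᵢ
plate | 26000.00 | 130.00 | 50.00 | 3380000.00 | 1300000.00
hole | -2394.00 | 171.50 | 65.00 | -410571.00 | -155610.00
Σ | 23606.00 |  |  | 2969429.00 | 1144390.00
x̄ = 2969429.00 / 23606.00 = 125.79 mm
ȳ = 1144390.00 / 23606.00 = 48.48 mm

x̄ = 125.79 mm, ȳ = 48.48 mm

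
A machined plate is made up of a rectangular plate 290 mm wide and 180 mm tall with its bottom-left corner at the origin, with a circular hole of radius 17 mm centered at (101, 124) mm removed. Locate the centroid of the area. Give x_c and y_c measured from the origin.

x_c = 145.78 mm, y_c = 89.40 mm

Part | A | x̄ᵢ | ȳᵢ | A·x̄ᵢ | A·ȳᵢ
plate | 52200.00 | 145.00 | 90.00 | 7569000.00 | 4698000.00
hole | -907.92 | 101.00 | 124.00 | -91699.95 | -112582.11
Σ | 51292.08 |  |  | 7477300.05 | 4585417.89
x_c = 7477300.05 / 51292.08 = 145.78 mm
y_c = 4585417.89 / 51292.08 = 89.40 mm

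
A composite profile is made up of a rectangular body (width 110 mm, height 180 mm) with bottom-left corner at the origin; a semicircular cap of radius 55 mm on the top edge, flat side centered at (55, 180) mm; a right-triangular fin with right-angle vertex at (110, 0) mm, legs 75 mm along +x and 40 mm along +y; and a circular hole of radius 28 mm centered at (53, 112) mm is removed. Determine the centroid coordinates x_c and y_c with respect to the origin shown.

x_c = 60.30 mm, y_c = 105.66 mm

Part | A | x̄ᵢ | ȳᵢ | A·x̄ᵢ | A·ȳᵢ
rectangular body | 19800.00 | 55.00 | 90.00 | 1089000.00 | 1782000.00
semicircular top | 4751.66 | 55.00 | 203.34 | 261341.24 | 966215.27
triangular fin | 1500.00 | 135.00 | 13.33 | 202500.00 | 20000.00
hole | -2463.01 | 53.00 | 112.00 | -130539.46 | -275856.97
Σ | 23588.65 |  |  | 1422301.78 | 2492358.30
x_c = 1422301.78 / 23588.65 = 60.30 mm
y_c = 2492358.30 / 23588.65 = 105.66 mm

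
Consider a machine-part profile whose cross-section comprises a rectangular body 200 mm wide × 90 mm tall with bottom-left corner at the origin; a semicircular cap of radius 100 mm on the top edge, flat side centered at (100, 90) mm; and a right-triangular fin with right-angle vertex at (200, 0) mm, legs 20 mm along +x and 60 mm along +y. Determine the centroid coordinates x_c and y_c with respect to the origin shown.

rectangular body: A = 200 × 90 = 18000.00, centroid at (100.00, 45.00).
semicircular top: A = ½π·100² = 15707.96, centroid at (100.00, 132.44).
triangular fin: A = ½·20·60 = 600.00, centroid at (206.67, 20.00).
ΣA = 34307.96 mm²
ΣAx_c = (18000.00)(100.00) + (15707.96)(100.00) + (600.00)(206.67) = 3494796.33 mm³
ΣAy_c = (18000.00)(45.00) + (15707.96)(132.44) + (600.00)(20.00) = 2902383.36 mm³
x_c = 3494796.33 / 34307.96 = 101.87 mm
y_c = 2902383.36 / 34307.96 = 84.60 mm

x_c = 101.87 mm, y_c = 84.60 mm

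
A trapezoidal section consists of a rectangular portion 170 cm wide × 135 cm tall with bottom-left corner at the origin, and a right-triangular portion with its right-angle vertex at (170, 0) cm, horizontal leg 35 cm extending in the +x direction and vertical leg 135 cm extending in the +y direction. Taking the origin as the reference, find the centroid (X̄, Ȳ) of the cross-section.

rectangular portion: A = 170 × 135 = 22950.00, centroid at (85.00, 67.50).
triangular portion: A = ½·35·135 = 2362.50, centroid at (181.67, 45.00).
ΣA = 25312.50 cm²
ΣAX̄ = (22950.00)(85.00) + (2362.50)(181.67) = 2379937.50 cm³
ΣAȲ = (22950.00)(67.50) + (2362.50)(45.00) = 1655437.50 cm³
X̄ = 2379937.50 / 25312.50 = 94.02 cm
Ȳ = 1655437.50 / 25312.50 = 65.40 cm

X̄ = 94.02 cm, Ȳ = 65.40 cm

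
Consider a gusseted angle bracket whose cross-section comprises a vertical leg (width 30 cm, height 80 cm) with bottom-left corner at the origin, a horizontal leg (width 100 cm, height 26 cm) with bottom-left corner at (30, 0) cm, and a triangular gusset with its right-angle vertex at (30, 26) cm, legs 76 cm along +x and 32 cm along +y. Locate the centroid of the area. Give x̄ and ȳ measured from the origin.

x̄ = 50.08 cm, ȳ = 28.05 cm

vertical leg: A = 30 × 80 = 2400.00, centroid at (15.00, 40.00).
horizontal leg: A = 100 × 26 = 2600.00, centroid at (80.00, 13.00).
gusset: A = ½·76·32 = 1216.00, centroid at (55.33, 36.67).
ΣA = 6216.00 cm², ΣAx̄ = 311285.33 cm³, ΣAȳ = 174386.67 cm³.
x̄ = 311285.33/6216.00 = 50.08 cm; ȳ = 174386.67/6216.00 = 28.05 cm.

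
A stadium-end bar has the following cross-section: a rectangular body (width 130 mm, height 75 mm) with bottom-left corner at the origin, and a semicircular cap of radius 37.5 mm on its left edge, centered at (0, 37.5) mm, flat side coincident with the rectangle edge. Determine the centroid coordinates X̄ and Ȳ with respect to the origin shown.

rectangular body: A = 130 × 75 = 9750.00, centroid at (65.00, 37.50).
semicircular end: A = ½π·37.5² = 2208.93, centroid at (-15.92, 37.50).
ΣA = 11958.93 mm², ΣAX̄ = 598593.75 mm³, ΣAȲ = 448459.96 mm³.
X̄ = 598593.75/11958.93 = 50.05 mm; Ȳ = 448459.96/11958.93 = 37.50 mm.

X̄ = 50.05 mm, Ȳ = 37.50 mm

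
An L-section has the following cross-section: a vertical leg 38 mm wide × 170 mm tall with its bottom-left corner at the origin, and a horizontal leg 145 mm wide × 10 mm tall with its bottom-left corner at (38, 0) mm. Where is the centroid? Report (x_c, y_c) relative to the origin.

x_c = 35.77 mm, y_c = 70.34 mm

vertical leg: A = 38 × 170 = 6460.00, centroid at (19.00, 85.00).
horizontal leg: A = 145 × 10 = 1450.00, centroid at (110.50, 5.00).
ΣA = 7910.00 mm², ΣAx_c = 282965.00 mm³, ΣAy_c = 556350.00 mm³.
x_c = 282965.00/7910.00 = 35.77 mm; y_c = 556350.00/7910.00 = 70.34 mm.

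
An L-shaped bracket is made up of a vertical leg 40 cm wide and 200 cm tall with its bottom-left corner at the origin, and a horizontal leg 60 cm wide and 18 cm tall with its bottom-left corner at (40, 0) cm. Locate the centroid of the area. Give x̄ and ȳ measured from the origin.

x̄ = 25.95 cm, ȳ = 89.18 cm

Part | A | x̄ᵢ | ȳᵢ | A·x̄ᵢ | A·ȳᵢ
vertical leg | 8000.00 | 20.00 | 100.00 | 160000.00 | 800000.00
horizontal leg | 1080.00 | 70.00 | 9.00 | 75600.00 | 9720.00
Σ | 9080.00 |  |  | 235600.00 | 809720.00
x̄ = 235600.00 / 9080.00 = 25.95 cm
ȳ = 809720.00 / 9080.00 = 89.18 cm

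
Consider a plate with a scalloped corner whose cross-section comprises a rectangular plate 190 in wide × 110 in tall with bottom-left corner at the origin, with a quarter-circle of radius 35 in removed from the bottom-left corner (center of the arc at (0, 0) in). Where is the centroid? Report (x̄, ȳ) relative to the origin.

Part | A | x̄ᵢ | ȳᵢ | A·x̄ᵢ | A·ȳᵢ
plate | 20900.00 | 95.00 | 55.00 | 1985500.00 | 1149500.00
removed quarter-circle | -962.11 | 14.85 | 14.85 | -14291.67 | -14291.67
Σ | 19937.89 |  |  | 1971208.33 | 1135208.33
x̄ = 1971208.33 / 19937.89 = 98.87 in
ȳ = 1135208.33 / 19937.89 = 56.94 in

x̄ = 98.87 in, ȳ = 56.94 in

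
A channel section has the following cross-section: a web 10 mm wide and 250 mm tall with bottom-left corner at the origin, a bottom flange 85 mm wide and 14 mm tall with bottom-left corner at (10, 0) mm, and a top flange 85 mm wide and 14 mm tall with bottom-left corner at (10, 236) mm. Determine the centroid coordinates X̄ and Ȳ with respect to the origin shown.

X̄ = 28.17 mm, Ȳ = 125.00 mm

web: A = 10 × 250 = 2500.00, centroid at (5.00, 125.00).
bottom flange: A = 85 × 14 = 1190.00, centroid at (52.50, 7.00).
top flange: A = 85 × 14 = 1190.00, centroid at (52.50, 243.00).
ΣA = 4880.00 mm²
ΣAX̄ = (2500.00)(5.00) + (1190.00)(52.50) + (1190.00)(52.50) = 137450.00 mm³
ΣAȲ = (2500.00)(125.00) + (1190.00)(7.00) + (1190.00)(243.00) = 610000.00 mm³
X̄ = 137450.00 / 4880.00 = 28.17 mm
Ȳ = 610000.00 / 4880.00 = 125.00 mm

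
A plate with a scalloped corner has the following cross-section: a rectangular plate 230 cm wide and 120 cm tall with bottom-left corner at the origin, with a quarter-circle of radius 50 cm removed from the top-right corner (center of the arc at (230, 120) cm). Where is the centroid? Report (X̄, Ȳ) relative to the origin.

X̄ = 107.82 cm, Ȳ = 57.03 cm

plate: A = 230 × 120 = 27600.00, centroid at (115.00, 60.00).
removed quarter-circle: A = −¼π·50² = -1963.50, centroid at (208.78, 98.78).
ΣA = 25636.50 cm², ΣAX̄ = 2764062.72 cm³, ΣAȲ = 1462047.22 cm³.
X̄ = 2764062.72/25636.50 = 107.82 cm; Ȳ = 1462047.22/25636.50 = 57.03 cm.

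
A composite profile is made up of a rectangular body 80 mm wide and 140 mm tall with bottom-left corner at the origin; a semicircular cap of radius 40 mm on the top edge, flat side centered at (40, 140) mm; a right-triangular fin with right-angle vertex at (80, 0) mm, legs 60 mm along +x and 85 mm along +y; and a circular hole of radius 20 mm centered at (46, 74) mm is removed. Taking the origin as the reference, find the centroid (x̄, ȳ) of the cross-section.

x̄ = 49.69 mm, ȳ = 77.15 mm

Part | A | x̄ᵢ | ȳᵢ | A·x̄ᵢ | A·ȳᵢ
rectangular body | 11200.00 | 40.00 | 70.00 | 448000.00 | 784000.00
semicircular top | 2513.27 | 40.00 | 156.98 | 100530.96 | 394525.04
triangular fin | 2550.00 | 100.00 | 28.33 | 255000.00 | 72250.00
hole | -1256.64 | 46.00 | 74.00 | -57805.30 | -92991.14
Σ | 15006.64 |  |  | 745725.66 | 1157783.90
x̄ = 745725.66 / 15006.64 = 49.69 mm
ȳ = 1157783.90 / 15006.64 = 77.15 mm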